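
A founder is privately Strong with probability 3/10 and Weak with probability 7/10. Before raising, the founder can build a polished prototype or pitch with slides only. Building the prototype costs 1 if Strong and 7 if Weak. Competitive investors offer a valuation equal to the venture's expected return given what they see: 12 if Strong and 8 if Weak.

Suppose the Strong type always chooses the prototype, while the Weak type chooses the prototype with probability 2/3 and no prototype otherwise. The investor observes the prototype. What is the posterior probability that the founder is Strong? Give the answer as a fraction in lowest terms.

P(the prototype) = (3/10)·1 + (7/10)·(2/3) = 23/30.
By Bayes' rule, P(Strong | the prototype) = (3/10) / (23/30) = 9/23.

9/23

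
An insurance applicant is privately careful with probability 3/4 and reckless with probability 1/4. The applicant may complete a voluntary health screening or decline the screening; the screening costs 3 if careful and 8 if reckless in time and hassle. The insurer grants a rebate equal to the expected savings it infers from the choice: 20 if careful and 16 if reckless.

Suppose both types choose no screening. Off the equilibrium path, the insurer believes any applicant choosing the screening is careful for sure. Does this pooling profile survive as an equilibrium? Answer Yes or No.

Yes

On path, the insurer holds the prior and pays 3/4·20 + 1/4·16 = 19. Off path (the screening), believing careful, it pays 20.
careful: no screening nets 19; the screening nets 20 − 3 = 17. careful stays.
reckless: no screening nets 19; the screening nets 20 − 8 = 12. reckless stays.
No type deviates, so pooling is sustained.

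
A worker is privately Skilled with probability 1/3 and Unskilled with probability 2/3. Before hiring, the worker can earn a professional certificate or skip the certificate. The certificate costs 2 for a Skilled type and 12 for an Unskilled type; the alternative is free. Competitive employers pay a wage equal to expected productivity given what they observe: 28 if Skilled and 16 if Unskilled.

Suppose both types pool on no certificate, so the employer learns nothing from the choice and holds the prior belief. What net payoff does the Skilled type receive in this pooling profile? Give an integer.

Pooled wage = 1/3·28 + 2/3·16 = 20.
Skilled pays no cost for no certificate, so net payoff = 20.

20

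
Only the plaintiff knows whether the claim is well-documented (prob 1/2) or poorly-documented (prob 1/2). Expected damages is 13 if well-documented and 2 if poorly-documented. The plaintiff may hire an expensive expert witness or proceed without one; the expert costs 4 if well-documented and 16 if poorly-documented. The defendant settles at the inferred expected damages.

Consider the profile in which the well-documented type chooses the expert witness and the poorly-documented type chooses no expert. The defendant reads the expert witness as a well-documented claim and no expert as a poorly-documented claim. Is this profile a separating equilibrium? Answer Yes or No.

Yes

Under these beliefs, the expert witness earns settlement 13 and no expert earns settlement 2.
well-documented: the expert witness nets 13 − 4 = 9; no expert nets 2. well-documented prefers the expert witness.
poorly-documented: the expert witness nets 13 − 16 = -3; no expert nets 2. poorly-documented prefers no expert.
Neither type deviates, so the separating profile is an equilibrium.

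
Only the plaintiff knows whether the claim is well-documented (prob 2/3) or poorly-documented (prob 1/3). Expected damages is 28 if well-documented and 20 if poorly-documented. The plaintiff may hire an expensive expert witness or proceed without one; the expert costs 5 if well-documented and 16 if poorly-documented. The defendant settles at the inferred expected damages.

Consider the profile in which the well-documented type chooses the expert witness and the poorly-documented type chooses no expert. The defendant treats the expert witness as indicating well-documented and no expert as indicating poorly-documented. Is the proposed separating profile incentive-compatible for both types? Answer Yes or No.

Yes

Under these beliefs, the expert witness earns settlement 28 and no expert earns settlement 20.
well-documented: the expert witness nets 28 − 5 = 23; no expert nets 20. well-documented prefers the expert witness.
poorly-documented: the expert witness nets 28 − 16 = 12; no expert nets 20. poorly-documented prefers no expert.
Neither type deviates, so the separating profile is an equilibrium.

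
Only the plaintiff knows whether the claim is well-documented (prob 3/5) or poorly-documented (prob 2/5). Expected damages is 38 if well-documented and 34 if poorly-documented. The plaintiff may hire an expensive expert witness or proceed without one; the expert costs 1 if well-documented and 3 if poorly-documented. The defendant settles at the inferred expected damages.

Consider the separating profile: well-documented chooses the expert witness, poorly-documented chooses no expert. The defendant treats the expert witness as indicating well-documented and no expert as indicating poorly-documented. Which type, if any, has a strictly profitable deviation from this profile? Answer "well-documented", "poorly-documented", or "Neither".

poorly-documented

The expert witness pays 38; no expert pays 34.
well-documented: assigned the expert witness, nets 38 − 1 = 37; deviating to no expert nets 34.
poorly-documented: assigned no expert, nets 34; deviating to the expert witness nets 38 − 3 = 35.
The poorly-documented type gains 1 by deviating.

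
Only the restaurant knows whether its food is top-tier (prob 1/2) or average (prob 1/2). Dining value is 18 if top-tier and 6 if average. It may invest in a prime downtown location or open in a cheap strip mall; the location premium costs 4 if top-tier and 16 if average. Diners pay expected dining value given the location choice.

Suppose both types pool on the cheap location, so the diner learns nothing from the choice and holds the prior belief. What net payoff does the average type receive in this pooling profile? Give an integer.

Pooled price premium = 1/2·18 + 1/2·6 = 12.
average pays no cost for the cheap location, so net payoff = 12.

12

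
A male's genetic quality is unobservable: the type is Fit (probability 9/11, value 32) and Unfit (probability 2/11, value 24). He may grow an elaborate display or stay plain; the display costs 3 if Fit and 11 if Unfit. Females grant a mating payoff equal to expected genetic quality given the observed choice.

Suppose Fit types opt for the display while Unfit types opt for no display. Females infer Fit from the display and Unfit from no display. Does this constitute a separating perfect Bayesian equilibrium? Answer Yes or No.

Under these beliefs, the display earns mating payoff 32 and no display earns mating payoff 24.
Fit: the display nets 32 − 3 = 29; no display nets 24. Fit prefers the display.
Unfit: the display nets 32 − 11 = 21; no display nets 24. Unfit prefers no display.
Neither type deviates, so the separating profile is an equilibrium.

Yes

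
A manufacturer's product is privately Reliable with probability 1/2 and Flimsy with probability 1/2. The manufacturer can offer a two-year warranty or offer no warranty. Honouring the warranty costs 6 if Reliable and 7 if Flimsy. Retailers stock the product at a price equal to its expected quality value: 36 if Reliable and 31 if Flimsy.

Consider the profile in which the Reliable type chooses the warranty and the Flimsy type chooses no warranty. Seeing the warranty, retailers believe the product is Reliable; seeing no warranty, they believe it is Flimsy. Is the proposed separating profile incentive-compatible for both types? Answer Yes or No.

Under these beliefs, the warranty earns price 36 and no warranty earns price 31.
Reliable: the warranty nets 36 − 6 = 30; no warranty nets 31. Reliable would deviate to no warranty.
Flimsy: the warranty nets 36 − 7 = 29; no warranty nets 31. Flimsy prefers no warranty.
Reliable has a profitable deviation, so the profile is not an equilibrium.

No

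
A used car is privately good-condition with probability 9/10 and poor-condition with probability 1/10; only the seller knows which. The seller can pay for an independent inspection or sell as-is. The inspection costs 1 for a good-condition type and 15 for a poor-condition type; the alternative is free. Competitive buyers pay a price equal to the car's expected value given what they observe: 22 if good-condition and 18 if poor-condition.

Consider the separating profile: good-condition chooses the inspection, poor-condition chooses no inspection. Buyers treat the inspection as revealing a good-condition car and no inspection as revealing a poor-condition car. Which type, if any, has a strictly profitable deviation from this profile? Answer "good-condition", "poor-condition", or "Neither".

The inspection pays 22; no inspection pays 18.
good-condition: assigned the inspection, nets 22 − 1 = 21; deviating to no inspection nets 18.
poor-condition: assigned no inspection, nets 18; deviating to the inspection nets 22 − 15 = 7.
Both types strictly prefer their assigned action; no profitable deviation.

Neither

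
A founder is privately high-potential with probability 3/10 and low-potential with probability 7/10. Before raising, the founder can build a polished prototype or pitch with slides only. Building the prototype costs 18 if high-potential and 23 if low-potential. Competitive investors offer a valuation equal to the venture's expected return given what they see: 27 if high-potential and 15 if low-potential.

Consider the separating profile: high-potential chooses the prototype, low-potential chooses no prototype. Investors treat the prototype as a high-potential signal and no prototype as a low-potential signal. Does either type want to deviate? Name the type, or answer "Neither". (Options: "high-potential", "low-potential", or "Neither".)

high-potential

The prototype pays 27; no prototype pays 15.
high-potential: assigned the prototype, nets 27 − 18 = 9; deviating to no prototype nets 15.
low-potential: assigned no prototype, nets 15; deviating to the prototype nets 27 − 23 = 4.
The high-potential type gains 6 by deviating.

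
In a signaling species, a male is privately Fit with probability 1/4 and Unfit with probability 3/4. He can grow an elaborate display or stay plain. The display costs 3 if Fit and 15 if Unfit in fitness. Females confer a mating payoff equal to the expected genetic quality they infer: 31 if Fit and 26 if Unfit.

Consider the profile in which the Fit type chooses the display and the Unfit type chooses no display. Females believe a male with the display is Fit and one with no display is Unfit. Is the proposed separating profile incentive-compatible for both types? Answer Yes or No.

Under these beliefs, the display earns mating payoff 31 and no display earns mating payoff 26.
Fit: the display nets 31 − 3 = 28; no display nets 26. Fit prefers the display.
Unfit: the display nets 31 − 15 = 16; no display nets 26. Unfit prefers no display.
Neither type deviates, so the separating profile is an equilibrium.

Yes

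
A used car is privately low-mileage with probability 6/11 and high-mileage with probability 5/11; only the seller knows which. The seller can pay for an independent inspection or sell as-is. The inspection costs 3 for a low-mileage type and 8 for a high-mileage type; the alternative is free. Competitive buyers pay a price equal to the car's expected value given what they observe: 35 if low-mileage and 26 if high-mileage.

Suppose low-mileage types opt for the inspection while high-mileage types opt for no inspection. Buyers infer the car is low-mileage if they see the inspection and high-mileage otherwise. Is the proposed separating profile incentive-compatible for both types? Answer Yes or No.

Under these beliefs, the inspection earns price 35 and no inspection earns price 26.
low-mileage: the inspection nets 35 − 3 = 32; no inspection nets 26. low-mileage prefers the inspection.
high-mileage: the inspection nets 35 − 8 = 27; no inspection nets 26. high-mileage would deviate to the inspection.
high-mileage has a profitable deviation, so the profile is not an equilibrium.

No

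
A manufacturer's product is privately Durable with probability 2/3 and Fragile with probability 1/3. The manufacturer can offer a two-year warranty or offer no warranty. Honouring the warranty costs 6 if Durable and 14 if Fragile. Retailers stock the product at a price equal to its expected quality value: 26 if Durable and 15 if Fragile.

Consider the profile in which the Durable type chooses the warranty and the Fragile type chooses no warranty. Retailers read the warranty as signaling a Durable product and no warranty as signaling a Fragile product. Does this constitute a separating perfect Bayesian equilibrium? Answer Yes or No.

Yes

Under these beliefs, the warranty earns price 26 and no warranty earns price 15.
Durable: the warranty nets 26 − 6 = 20; no warranty nets 15. Durable prefers the warranty.
Fragile: the warranty nets 26 − 14 = 12; no warranty nets 15. Fragile prefers no warranty.
Neither type deviates, so the separating profile is an equilibrium.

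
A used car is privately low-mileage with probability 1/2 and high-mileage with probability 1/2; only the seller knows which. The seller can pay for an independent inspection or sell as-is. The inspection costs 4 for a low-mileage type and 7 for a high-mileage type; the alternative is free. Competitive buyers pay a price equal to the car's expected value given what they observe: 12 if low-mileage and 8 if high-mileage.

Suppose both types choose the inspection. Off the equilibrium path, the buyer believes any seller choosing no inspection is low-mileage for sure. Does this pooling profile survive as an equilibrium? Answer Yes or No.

On path, the buyer holds the prior and pays 1/2·12 + 1/2·8 = 10. Off path (no inspection), believing low-mileage, it pays 12.
low-mileage: the inspection nets 10 − 4 = 6; no inspection nets 12. low-mileage would deviate.
high-mileage: the inspection nets 10 − 7 = 3; no inspection nets 12. high-mileage would deviate.
A type deviates, so pooling fails.

No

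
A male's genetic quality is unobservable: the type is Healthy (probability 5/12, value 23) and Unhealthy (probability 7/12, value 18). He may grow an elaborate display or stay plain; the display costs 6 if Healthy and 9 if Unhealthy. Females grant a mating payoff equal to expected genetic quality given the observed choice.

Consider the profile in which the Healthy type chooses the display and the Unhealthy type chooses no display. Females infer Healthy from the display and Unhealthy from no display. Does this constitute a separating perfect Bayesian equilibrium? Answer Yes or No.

Under these beliefs, the display earns mating payoff 23 and no display earns mating payoff 18.
Healthy: the display nets 23 − 6 = 17; no display nets 18. Healthy would deviate to no display.
Unhealthy: the display nets 23 − 9 = 14; no display nets 18. Unhealthy prefers no display.
Healthy has a profitable deviation, so the profile is not an equilibrium.

No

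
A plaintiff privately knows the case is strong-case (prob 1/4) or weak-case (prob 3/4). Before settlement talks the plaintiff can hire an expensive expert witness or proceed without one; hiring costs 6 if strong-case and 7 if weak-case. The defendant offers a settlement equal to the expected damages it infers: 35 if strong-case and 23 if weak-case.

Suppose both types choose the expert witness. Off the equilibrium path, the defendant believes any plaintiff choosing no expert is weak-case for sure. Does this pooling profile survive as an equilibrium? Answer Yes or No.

On path, the defendant holds the prior and pays 1/4·35 + 3/4·23 = 26. Off path (no expert), believing weak-case, it pays 23.
strong-case: the expert witness nets 26 − 6 = 20; no expert nets 23. strong-case would deviate.
weak-case: the expert witness nets 26 − 7 = 19; no expert nets 23. weak-case would deviate.
A type deviates, so pooling fails.

No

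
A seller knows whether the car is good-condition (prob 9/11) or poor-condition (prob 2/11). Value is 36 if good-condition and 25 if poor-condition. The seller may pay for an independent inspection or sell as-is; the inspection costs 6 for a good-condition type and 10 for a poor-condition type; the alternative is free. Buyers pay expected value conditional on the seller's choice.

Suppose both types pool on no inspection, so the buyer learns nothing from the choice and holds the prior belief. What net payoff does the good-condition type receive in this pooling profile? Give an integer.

Pooled price = 9/11·36 + 2/11·25 = 34.
good-condition pays no cost for no inspection, so net payoff = 34.

34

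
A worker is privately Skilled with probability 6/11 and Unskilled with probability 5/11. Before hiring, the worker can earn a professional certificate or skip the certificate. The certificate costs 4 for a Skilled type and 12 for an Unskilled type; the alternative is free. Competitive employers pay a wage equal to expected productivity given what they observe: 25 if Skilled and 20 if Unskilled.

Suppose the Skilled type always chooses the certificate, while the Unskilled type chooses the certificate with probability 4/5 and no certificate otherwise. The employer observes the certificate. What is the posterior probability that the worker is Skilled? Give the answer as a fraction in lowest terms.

P(the certificate) = (6/11)·1 + (5/11)·(4/5) = 10/11.
By Bayes' rule, P(Skilled | the certificate) = (6/11) / (10/11) = 3/5.

3/5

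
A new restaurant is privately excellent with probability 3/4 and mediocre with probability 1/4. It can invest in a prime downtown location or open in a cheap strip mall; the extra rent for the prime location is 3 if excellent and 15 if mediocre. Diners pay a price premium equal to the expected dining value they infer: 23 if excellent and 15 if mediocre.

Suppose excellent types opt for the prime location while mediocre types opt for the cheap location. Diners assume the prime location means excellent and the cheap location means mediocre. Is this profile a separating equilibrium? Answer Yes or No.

Under these beliefs, the prime location earns price premium 23 and the cheap location earns price premium 15.
excellent: the prime location nets 23 − 3 = 20; the cheap location nets 15. excellent prefers the prime location.
mediocre: the prime location nets 23 − 15 = 8; the cheap location nets 15. mediocre prefers the cheap location.
Neither type deviates, so the separating profile is an equilibrium.

Yes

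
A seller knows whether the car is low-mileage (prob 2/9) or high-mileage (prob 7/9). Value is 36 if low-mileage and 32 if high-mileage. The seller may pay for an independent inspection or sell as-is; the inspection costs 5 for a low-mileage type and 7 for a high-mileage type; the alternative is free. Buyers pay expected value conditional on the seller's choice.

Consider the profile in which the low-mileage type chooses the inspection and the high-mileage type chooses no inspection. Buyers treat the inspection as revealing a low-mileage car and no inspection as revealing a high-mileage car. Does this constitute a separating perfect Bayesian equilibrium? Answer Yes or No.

No

Under these beliefs, the inspection earns price 36 and no inspection earns price 32.
low-mileage: the inspection nets 36 − 5 = 31; no inspection nets 32. low-mileage would deviate to no inspection.
high-mileage: the inspection nets 36 − 7 = 29; no inspection nets 32. high-mileage prefers no inspection.
low-mileage has a profitable deviation, so the profile is not an equilibrium.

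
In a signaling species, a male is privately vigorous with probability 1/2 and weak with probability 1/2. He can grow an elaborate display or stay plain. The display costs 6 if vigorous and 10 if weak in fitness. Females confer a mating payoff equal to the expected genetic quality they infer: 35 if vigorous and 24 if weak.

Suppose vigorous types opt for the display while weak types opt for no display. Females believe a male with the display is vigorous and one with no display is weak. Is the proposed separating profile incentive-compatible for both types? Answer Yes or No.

Under these beliefs, the display earns mating payoff 35 and no display earns mating payoff 24.
vigorous: the display nets 35 − 6 = 29; no display nets 24. vigorous prefers the display.
weak: the display nets 35 − 10 = 25; no display nets 24. weak would deviate to the display.
weak has a profitable deviation, so the profile is not an equilibrium.

No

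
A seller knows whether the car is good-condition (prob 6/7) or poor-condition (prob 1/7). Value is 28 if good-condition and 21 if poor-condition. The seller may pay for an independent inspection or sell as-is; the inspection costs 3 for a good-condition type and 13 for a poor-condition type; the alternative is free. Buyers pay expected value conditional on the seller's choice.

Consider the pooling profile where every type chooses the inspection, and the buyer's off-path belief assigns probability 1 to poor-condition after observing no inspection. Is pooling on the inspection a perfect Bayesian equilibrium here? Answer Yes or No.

No

On path, the buyer holds the prior and pays 6/7·28 + 1/7·21 = 27. Off path (no inspection), believing poor-condition, it pays 21.
good-condition: the inspection nets 27 − 3 = 24; no inspection nets 21. good-condition stays.
poor-condition: the inspection nets 27 − 13 = 14; no inspection nets 21. poor-condition would deviate.
A type deviates, so pooling fails.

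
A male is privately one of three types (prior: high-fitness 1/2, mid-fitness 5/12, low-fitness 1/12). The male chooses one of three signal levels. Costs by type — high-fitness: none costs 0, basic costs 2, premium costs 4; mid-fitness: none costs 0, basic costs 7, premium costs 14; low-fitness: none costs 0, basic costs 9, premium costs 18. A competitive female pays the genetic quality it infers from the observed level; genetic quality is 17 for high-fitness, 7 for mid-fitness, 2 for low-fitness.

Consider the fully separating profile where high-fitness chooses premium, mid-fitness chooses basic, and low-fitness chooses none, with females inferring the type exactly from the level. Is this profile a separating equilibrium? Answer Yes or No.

No

Separating mating payoffs: premium → 17, basic → 7, none → 2.
high-fitness (assigned premium): none: 2 − 0 = 2; basic: 7 − 2 = 5; premium: 17 − 4 = 13. high-fitness stays.
mid-fitness (assigned basic): none: 2 − 0 = 2; basic: 7 − 7 = 0; premium: 17 − 14 = 3. mid-fitness prefers premium.
low-fitness (assigned none): none: 2 − 0 = 2; basic: 7 − 9 = -2; premium: 17 − 18 = -1. low-fitness stays.
At least one type deviates; the separating profile fails.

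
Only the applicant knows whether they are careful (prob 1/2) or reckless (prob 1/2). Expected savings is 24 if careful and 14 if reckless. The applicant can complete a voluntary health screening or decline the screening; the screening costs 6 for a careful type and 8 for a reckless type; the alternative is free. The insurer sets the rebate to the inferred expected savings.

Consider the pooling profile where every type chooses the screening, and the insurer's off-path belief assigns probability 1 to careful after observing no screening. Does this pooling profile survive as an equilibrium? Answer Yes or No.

No

On path, the insurer holds the prior and pays 1/2·24 + 1/2·14 = 19. Off path (no screening), believing careful, it pays 24.
careful: the screening nets 19 − 6 = 13; no screening nets 24. careful would deviate.
reckless: the screening nets 19 − 8 = 11; no screening nets 24. reckless would deviate.
A type deviates, so pooling fails.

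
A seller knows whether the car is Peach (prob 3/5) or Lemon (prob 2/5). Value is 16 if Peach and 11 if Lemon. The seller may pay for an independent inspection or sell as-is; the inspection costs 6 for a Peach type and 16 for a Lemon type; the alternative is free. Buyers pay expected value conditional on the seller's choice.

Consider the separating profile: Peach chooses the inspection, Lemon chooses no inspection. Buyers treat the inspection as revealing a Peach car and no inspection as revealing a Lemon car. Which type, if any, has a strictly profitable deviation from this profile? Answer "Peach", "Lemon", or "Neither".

The inspection pays 16; no inspection pays 11.
Peach: assigned the inspection, nets 16 − 6 = 10; deviating to no inspection nets 11.
Lemon: assigned no inspection, nets 11; deviating to the inspection nets 16 − 16 = 0.
The Peach type gains 1 by deviating.

Peach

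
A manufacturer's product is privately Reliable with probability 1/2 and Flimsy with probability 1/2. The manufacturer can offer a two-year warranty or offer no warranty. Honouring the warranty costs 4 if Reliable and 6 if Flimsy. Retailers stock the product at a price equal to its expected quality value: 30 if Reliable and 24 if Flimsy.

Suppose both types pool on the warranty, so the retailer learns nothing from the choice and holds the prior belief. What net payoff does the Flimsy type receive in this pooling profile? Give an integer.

Pooled price = 1/2·30 + 1/2·24 = 27.
Flimsy pays cost 6 for the warranty, so net payoff = 27 − 6 = 21.

21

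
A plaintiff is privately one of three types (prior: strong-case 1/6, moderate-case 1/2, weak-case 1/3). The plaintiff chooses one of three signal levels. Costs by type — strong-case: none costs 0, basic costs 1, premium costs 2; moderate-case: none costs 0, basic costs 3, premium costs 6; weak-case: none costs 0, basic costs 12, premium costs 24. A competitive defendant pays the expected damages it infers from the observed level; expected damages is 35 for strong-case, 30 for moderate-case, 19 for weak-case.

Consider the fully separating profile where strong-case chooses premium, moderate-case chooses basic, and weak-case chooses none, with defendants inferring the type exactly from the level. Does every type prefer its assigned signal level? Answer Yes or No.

No

Separating settlements: premium → 35, basic → 30, none → 19.
strong-case (assigned premium): none: 19 − 0 = 19; basic: 30 − 1 = 29; premium: 35 − 2 = 33. strong-case stays.
moderate-case (assigned basic): none: 19 − 0 = 19; basic: 30 − 3 = 27; premium: 35 − 6 = 29. moderate-case prefers premium.
weak-case (assigned none): none: 19 − 0 = 19; basic: 30 − 12 = 18; premium: 35 − 24 = 11. weak-case stays.
At least one type deviates; the separating profile fails.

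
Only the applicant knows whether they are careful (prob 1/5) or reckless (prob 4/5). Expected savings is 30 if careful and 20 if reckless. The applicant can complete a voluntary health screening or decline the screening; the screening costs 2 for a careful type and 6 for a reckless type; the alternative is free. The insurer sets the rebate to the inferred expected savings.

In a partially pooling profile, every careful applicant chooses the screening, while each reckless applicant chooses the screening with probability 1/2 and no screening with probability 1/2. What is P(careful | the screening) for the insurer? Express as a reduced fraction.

P(the screening) = (1/5)·1 + (4/5)·(1/2) = 3/5.
By Bayes' rule, P(careful | the screening) = (1/5) / (3/5) = 1/3.

1/3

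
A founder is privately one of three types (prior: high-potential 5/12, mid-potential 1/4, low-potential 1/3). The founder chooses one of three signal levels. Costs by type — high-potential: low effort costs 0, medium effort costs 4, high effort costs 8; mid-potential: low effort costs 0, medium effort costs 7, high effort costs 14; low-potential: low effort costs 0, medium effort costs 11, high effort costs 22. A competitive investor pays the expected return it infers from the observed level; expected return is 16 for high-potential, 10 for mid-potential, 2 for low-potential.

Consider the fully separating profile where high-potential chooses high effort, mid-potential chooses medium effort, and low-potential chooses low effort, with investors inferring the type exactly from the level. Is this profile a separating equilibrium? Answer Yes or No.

Yes

Separating valuations: high effort → 16, medium effort → 10, low effort → 2.
high-potential (assigned high effort): low effort: 2 − 0 = 2; medium effort: 10 − 4 = 6; high effort: 16 − 8 = 8. high-potential stays.
mid-potential (assigned medium effort): low effort: 2 − 0 = 2; medium effort: 10 − 7 = 3; high effort: 16 − 14 = 2. mid-potential stays.
low-potential (assigned low effort): low effort: 2 − 0 = 2; medium effort: 10 − 11 = -1; high effort: 16 − 22 = -6. low-potential stays.
Every type prefers its assigned level; separation holds.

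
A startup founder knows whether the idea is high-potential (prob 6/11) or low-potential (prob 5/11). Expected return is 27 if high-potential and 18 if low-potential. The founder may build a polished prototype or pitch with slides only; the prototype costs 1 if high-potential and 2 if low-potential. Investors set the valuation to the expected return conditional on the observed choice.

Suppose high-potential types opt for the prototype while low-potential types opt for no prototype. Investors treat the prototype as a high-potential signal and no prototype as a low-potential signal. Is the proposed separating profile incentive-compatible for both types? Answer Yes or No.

No

Under these beliefs, the prototype earns valuation 27 and no prototype earns valuation 18.
high-potential: the prototype nets 27 − 1 = 26; no prototype nets 18. high-potential prefers the prototype.
low-potential: the prototype nets 27 − 2 = 25; no prototype nets 18. low-potential would deviate to the prototype.
low-potential has a profitable deviation, so the profile is not an equilibrium.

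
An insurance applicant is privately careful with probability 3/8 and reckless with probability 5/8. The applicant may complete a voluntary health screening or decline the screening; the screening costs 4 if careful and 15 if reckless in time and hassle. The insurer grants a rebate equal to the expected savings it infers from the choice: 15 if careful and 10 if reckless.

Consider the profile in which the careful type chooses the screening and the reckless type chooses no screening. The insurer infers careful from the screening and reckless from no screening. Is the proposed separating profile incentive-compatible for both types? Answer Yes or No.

Under these beliefs, the screening earns rebate 15 and no screening earns rebate 10.
careful: the screening nets 15 − 4 = 11; no screening nets 10. careful prefers the screening.
reckless: the screening nets 15 − 15 = 0; no screening nets 10. reckless prefers no screening.
Neither type deviates, so the separating profile is an equilibrium.

Yes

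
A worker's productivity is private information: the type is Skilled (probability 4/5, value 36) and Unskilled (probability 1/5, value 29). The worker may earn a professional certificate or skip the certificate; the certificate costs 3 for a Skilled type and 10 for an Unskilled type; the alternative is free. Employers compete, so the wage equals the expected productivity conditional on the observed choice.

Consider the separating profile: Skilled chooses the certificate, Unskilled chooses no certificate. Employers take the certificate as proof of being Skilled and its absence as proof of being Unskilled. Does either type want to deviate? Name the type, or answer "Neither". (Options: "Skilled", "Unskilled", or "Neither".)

Neither

The certificate pays 36; no certificate pays 29.
Skilled: assigned the certificate, nets 36 − 3 = 33; deviating to no certificate nets 29.
Unskilled: assigned no certificate, nets 29; deviating to the certificate nets 36 − 10 = 26.
Both types strictly prefer their assigned action; no profitable deviation.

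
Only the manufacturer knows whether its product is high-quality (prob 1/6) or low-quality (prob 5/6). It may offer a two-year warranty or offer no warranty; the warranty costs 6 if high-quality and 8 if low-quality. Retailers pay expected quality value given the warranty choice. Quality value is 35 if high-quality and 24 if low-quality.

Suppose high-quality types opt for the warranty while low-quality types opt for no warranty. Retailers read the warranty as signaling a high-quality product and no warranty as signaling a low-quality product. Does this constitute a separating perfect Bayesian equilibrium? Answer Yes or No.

No

Under these beliefs, the warranty earns price 35 and no warranty earns price 24.
high-quality: the warranty nets 35 − 6 = 29; no warranty nets 24. high-quality prefers the warranty.
low-quality: the warranty nets 35 − 8 = 27; no warranty nets 24. low-quality would deviate to the warranty.
low-quality has a profitable deviation, so the profile is not an equilibrium.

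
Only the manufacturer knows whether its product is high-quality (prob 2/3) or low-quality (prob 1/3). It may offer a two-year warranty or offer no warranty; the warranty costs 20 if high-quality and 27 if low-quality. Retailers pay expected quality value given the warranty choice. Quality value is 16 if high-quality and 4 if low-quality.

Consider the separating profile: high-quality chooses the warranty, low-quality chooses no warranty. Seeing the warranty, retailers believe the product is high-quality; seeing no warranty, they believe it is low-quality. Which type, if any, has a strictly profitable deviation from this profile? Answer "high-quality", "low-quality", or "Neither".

The warranty pays 16; no warranty pays 4.
high-quality: assigned the warranty, nets 16 − 20 = -4; deviating to no warranty nets 4.
low-quality: assigned no warranty, nets 4; deviating to the warranty nets 16 − 27 = -11.
The high-quality type gains 8 by deviating.

high-quality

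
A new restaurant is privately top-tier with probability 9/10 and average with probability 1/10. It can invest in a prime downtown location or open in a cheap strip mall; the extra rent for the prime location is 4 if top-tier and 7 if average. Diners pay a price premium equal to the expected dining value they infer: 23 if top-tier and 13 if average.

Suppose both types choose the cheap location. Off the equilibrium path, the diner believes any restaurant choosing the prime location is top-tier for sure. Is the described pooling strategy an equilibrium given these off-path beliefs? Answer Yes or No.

On path, the diner holds the prior and pays 9/10·23 + 1/10·13 = 22. Off path (the prime location), believing top-tier, it pays 23.
top-tier: the cheap location nets 22; the prime location nets 23 − 4 = 19. top-tier stays.
average: the cheap location nets 22; the prime location nets 23 − 7 = 16. average stays.
No type deviates, so pooling is sustained.

Yes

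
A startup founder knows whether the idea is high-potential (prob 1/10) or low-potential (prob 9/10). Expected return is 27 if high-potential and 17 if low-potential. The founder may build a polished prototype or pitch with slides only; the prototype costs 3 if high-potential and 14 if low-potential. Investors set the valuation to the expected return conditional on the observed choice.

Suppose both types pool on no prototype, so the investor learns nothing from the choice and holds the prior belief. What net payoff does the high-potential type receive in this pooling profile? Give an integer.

Pooled valuation = 1/10·27 + 9/10·17 = 18.
high-potential pays no cost for no prototype, so net payoff = 18.

18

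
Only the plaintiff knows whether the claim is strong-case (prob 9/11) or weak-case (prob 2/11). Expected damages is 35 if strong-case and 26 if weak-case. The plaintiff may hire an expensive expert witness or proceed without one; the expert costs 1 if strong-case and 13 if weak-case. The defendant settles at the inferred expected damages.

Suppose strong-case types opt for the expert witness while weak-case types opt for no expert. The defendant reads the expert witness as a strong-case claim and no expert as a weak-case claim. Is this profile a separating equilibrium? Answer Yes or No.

Under these beliefs, the expert witness earns settlement 35 and no expert earns settlement 26.
strong-case: the expert witness nets 35 − 1 = 34; no expert nets 26. strong-case prefers the expert witness.
weak-case: the expert witness nets 35 − 13 = 22; no expert nets 26. weak-case prefers no expert.
Neither type deviates, so the separating profile is an equilibrium.

Yes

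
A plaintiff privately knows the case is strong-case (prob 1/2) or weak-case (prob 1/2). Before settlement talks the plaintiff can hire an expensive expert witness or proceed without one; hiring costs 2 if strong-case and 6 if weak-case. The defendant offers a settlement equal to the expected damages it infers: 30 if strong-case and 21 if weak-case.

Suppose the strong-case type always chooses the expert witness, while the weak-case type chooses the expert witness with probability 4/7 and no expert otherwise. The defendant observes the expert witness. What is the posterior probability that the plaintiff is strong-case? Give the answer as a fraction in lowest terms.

P(the expert witness) = (1/2)·1 + (1/2)·(4/7) = 11/14.
By Bayes' rule, P(strong-case | the expert witness) = (1/2) / (11/14) = 7/11.

7/11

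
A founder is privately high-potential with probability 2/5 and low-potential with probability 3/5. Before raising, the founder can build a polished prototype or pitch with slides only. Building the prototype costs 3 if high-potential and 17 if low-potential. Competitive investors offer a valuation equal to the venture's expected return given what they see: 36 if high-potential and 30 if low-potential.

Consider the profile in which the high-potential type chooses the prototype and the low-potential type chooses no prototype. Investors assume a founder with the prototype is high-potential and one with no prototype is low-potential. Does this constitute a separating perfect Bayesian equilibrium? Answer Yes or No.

Yes

Under these beliefs, the prototype earns valuation 36 and no prototype earns valuation 30.
high-potential: the prototype nets 36 − 3 = 33; no prototype nets 30. high-potential prefers the prototype.
low-potential: the prototype nets 36 − 17 = 19; no prototype nets 30. low-potential prefers no prototype.
Neither type deviates, so the separating profile is an equilibrium.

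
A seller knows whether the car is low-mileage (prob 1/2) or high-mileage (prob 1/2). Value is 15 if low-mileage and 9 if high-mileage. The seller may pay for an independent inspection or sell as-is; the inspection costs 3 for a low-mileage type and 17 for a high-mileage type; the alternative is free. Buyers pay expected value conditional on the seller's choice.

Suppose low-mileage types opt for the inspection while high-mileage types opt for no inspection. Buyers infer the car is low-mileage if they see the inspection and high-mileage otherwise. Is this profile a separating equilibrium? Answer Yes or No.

Under these beliefs, the inspection earns price 15 and no inspection earns price 9.
low-mileage: the inspection nets 15 − 3 = 12; no inspection nets 9. low-mileage prefers the inspection.
high-mileage: the inspection nets 15 − 17 = -2; no inspection nets 9. high-mileage prefers no inspection.
Neither type deviates, so the separating profile is an equilibrium.

Yes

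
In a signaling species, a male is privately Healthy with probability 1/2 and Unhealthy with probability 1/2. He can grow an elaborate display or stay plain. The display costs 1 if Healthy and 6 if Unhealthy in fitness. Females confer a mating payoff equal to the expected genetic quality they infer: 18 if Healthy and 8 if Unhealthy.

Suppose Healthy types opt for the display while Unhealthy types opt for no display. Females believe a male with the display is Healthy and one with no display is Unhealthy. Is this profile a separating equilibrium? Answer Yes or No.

No

Under these beliefs, the display earns mating payoff 18 and no display earns mating payoff 8.
Healthy: the display nets 18 − 1 = 17; no display nets 8. Healthy prefers the display.
Unhealthy: the display nets 18 − 6 = 12; no display nets 8. Unhealthy would deviate to the display.
Unhealthy has a profitable deviation, so the profile is not an equilibrium.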